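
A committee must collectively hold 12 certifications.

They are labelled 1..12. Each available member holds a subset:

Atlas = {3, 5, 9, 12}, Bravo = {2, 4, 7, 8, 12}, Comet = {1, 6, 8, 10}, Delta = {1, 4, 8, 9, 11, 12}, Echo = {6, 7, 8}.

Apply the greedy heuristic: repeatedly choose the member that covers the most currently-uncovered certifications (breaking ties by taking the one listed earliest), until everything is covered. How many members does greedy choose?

Greedy: pick Delta (covers 6 new) → pick Atlas (covers 2 new) → pick Bravo (covers 2 new) → pick Comet (covers 2 new). Total picks: 4.

4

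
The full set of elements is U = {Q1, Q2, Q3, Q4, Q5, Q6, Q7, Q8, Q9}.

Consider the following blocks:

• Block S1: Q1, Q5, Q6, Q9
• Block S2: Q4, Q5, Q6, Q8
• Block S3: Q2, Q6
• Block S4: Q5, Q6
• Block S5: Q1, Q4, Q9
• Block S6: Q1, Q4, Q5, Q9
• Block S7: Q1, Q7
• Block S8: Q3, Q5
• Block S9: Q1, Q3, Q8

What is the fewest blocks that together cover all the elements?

S3, S6, S7, and S9 cover everything between them: the union {Q1, Q2, Q3, Q4, Q5, Q6, Q7, Q8, Q9} is all of U.
No 3 of the 9 blocks cover everything (all 84 combinations miss at least one element), so 4 is optimal.

4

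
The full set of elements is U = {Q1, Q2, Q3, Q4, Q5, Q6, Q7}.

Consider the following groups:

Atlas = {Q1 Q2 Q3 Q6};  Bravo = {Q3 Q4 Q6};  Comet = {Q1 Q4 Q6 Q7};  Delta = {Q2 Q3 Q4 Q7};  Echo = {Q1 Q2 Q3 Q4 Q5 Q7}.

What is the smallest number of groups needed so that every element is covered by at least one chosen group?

Take {Comet, Echo}. Their union is {Q1, Q2, Q3, Q4, Q5, Q6, Q7}, which is all 7 elements.
No single group has all 7 elements (the largest, Echo, has 6), so 2 is optimal.

2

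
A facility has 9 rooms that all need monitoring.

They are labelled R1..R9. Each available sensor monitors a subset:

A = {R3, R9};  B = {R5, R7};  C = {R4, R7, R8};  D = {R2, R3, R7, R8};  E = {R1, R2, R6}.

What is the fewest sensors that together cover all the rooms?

4

Take {A, B, C, E}. Their union is {R1, R2, R3, R4, R5, R6, R7, R8, R9}, which is all 9 rooms.
Only B contains R5, so B is forced; the remaining 7 rooms need at least 3 more sensors (each remaining sensor adds at most 3) — so at least 4 sensors are needed, and 4 is optimal.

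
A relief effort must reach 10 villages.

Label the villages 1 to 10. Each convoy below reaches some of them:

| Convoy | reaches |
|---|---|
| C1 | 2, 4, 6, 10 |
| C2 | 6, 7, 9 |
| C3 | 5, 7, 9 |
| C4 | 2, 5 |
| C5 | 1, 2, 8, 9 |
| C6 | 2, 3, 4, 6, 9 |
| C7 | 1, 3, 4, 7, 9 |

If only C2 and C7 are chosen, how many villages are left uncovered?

Union of C2, C7 = {1, 3, 4, 6, 7, 9}.
Not covered: 2, 5, 8, 10 — 4 villages.

4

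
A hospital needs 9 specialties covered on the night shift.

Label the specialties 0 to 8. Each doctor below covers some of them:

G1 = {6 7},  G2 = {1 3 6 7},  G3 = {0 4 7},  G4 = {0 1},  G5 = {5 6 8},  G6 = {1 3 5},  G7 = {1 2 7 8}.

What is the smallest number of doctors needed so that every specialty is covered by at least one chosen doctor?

4

G3 and G5 and G6 and G7 together: G3 ∪ G5 ∪ G6 ∪ G7 = {0, 1, 2, 3, 4, 5, 6, 7, 8} — every specialty is covered.
Only G7 contains 2, so G7 is forced; the remaining 5 specialties need at least 3 more doctors (each remaining doctor adds at most 2) — so at least 4 doctors are needed, and 4 is optimal.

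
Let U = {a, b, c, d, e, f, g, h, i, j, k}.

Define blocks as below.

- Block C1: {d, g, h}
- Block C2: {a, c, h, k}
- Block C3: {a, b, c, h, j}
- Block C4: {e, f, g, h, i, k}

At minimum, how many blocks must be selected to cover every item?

3

C1, C3, and C4 cover everything between them: the union {a, b, c, d, e, f, g, h, i, j, k} is all of U.
Only C3 contains b, so C3 is forced; the remaining 6 items need at least 2 more blocks (each remaining block adds at most 5) — so at least 3 blocks are needed, and 3 is optimal.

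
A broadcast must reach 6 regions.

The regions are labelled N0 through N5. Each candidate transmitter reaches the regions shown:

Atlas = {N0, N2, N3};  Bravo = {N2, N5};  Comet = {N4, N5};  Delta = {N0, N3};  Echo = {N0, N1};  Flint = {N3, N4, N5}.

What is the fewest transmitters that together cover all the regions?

Take {Atlas, Echo, Flint}. Their union is {N0, N1, N2, N3, N4, N5}, which is all 6 regions.
Only Echo contains N1, so Echo is forced; the remaining 4 regions need at least 2 more transmitters (each remaining transmitter adds at most 3) — so at least 3 transmitters are needed, and 3 is optimal.

3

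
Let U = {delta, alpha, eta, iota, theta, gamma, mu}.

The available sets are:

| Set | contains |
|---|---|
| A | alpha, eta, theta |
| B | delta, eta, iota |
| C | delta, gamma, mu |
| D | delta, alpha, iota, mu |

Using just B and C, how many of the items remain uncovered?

Union of B, C = {delta, eta, iota, gamma, mu}.
Not covered: alpha, theta — 2 items.

2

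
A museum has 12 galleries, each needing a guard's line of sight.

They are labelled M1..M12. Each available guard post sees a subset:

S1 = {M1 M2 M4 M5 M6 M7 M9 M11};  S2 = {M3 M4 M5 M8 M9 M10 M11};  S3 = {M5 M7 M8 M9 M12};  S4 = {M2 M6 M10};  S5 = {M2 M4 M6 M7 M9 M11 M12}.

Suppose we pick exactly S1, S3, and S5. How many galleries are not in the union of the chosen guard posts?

Union of S1, S3, S5 = {M1, M2, M4, M5, M6, M7, M8, M9, M11, M12}.
Not covered: M3, M10 — 2 galleries.

2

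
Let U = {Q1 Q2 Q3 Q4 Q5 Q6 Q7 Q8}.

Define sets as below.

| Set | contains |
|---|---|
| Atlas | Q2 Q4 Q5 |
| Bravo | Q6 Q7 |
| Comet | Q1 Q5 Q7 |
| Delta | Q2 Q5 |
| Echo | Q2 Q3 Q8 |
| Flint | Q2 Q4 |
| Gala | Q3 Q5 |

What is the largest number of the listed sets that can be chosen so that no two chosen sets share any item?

Bravo, Flint, Gala are pairwise disjoint (Bravo={Q6,Q7}; Flint={Q2,Q4}; Gala={Q3,Q5}).
Every remaining set overlaps one of these, and no 4 of the listed sets are pairwise disjoint, so 3 is the maximum.

3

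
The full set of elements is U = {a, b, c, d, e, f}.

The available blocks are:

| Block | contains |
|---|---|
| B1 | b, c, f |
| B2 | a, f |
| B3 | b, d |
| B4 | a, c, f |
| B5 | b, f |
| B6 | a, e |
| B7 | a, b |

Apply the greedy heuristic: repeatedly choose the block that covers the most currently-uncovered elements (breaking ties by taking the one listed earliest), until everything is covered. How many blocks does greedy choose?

Greedy: pick B1 (covers 3 new) → pick B6 (covers 2 new) → pick B3 (covers 1 new). Total picks: 3.

3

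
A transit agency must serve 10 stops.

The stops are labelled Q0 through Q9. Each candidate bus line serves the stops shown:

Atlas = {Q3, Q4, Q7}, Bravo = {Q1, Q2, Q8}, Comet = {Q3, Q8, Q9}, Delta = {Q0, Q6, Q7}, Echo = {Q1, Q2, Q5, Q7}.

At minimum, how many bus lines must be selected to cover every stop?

Take {Atlas, Comet, Delta, Echo}. Their union is {Q0, Q1, Q2, Q3, Q4, Q5, Q6, Q7, Q8, Q9}, which is all 10 stops.
Only Delta contains Q0, so Delta is forced; the remaining 7 stops need at least 3 more bus lines (each remaining bus line adds at most 3) — so at least 4 bus lines are needed, and 4 is optimal.

4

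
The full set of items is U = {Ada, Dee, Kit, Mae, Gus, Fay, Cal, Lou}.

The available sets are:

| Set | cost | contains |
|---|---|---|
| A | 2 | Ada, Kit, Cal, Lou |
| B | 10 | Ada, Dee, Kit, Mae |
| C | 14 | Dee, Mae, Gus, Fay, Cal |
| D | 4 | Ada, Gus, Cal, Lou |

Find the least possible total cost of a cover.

A, C together cover every item (A ∪ C = {Ada, Dee, Kit, Mae, Gus, Fay, Cal, Lou}); total cost 2 + 14 = 16.
No covering selection has total cost below 16.

16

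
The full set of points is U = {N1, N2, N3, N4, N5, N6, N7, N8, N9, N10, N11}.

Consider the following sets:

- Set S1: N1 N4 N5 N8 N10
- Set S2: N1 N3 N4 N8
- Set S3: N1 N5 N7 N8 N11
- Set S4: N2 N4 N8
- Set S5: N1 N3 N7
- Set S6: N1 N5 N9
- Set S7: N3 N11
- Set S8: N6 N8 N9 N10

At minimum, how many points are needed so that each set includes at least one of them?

H = {N3, N8, N9} meets every set (each contains at least one member of H), and |H| = 3.
The sets S4, S6, S7 are pairwise disjoint, so any hitting set needs a separate point for each — at least 3. Hence 3 is optimal.

3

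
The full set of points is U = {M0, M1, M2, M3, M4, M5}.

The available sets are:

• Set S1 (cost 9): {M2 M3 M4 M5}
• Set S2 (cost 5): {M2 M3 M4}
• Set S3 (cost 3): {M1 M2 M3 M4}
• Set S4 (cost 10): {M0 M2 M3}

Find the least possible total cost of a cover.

22

S1, S3, S4 together cover every point (S1 ∪ S3 ∪ S4 = {M0, M1, M2, M3, M4, M5}); total cost 9 + 3 + 10 = 22.
No covering selection has total cost below 22.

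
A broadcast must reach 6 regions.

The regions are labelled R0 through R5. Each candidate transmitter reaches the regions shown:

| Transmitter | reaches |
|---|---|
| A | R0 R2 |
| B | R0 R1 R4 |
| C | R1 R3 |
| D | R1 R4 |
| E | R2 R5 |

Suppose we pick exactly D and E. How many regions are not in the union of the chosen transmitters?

Union of D, E = {R1, R2, R4, R5}.
Not covered: R0, R3 — 2 regions.

2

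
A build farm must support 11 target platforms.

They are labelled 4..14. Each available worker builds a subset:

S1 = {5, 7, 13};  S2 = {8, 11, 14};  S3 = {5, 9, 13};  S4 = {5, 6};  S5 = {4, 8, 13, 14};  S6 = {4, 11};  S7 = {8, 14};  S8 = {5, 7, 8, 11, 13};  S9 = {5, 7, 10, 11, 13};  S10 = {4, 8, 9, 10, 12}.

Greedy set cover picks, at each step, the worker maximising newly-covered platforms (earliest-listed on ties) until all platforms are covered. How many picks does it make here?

4

Greedy: pick S8 (covers 5 new) → pick S10 (covers 4 new) → pick S2 (covers 1 new) → pick S4 (covers 1 new). Total picks: 4.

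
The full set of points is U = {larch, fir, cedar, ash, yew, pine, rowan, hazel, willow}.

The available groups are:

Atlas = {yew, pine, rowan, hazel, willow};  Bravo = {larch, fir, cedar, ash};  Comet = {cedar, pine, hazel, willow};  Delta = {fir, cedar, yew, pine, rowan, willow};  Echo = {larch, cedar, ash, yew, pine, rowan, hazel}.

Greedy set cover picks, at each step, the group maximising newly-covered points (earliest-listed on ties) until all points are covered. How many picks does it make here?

2

Greedy: pick Echo (covers 7 new) → pick Delta (covers 2 new). Total picks: 2.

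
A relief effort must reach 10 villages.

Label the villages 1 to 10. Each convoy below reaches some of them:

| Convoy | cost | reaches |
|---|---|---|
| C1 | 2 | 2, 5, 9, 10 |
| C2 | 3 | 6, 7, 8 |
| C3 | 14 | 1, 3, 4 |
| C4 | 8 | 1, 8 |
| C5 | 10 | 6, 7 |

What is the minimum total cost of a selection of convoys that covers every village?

19

C1, C2, C3 together cover every village (C1 ∪ C2 ∪ C3 = {1, 2, 3, 4, 5, 6, 7, 8, 9, 10}); total cost 2 + 3 + 14 = 19.
No covering selection has total cost below 19.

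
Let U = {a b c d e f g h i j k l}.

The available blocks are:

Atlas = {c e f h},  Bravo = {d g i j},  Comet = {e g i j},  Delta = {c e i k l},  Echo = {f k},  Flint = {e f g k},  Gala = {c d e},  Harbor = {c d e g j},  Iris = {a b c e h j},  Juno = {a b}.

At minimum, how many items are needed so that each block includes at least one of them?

Take T = {a, c, j, k}. Each listed block contains at least one of these, so T is a hitting set of size 4.
No choice of 3 items meets every block, so 4 is the minimum.

4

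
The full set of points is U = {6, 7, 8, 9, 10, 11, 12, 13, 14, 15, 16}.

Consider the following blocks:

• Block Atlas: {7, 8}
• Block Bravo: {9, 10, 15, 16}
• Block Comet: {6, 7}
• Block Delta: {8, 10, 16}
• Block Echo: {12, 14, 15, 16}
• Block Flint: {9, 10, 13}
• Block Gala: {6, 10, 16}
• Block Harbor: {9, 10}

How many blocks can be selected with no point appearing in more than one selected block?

3

Comet, Echo, Flint are pairwise disjoint (Comet={6,7}; Echo={12,14,15,16}; Flint={9,10,13}).
Every remaining block overlaps one of these, and no 4 of the listed blocks are pairwise disjoint, so 3 is the maximum.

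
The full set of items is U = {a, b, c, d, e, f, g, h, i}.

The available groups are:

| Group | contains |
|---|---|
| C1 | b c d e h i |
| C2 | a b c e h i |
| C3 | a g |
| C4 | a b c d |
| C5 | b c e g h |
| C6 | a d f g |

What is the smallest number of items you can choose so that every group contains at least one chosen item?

2

T = {a, c} meets every group (each contains at least one member of T), and |T| = 2.
The groups C1, C3 are pairwise disjoint, so any hitting set needs a separate item for each — at least 2. Hence 2 is optimal.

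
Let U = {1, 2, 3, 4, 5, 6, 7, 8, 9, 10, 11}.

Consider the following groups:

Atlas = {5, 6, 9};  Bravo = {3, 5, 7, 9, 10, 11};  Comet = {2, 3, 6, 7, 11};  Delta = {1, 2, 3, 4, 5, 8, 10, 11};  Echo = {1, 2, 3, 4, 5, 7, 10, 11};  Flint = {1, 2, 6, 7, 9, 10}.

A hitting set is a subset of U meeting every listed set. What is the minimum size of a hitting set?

H = {3, 6} meets every group (each contains at least one member of H), and |H| = 2.
No single point lies in every group, so at least 2 are needed and 2 is optimal.

2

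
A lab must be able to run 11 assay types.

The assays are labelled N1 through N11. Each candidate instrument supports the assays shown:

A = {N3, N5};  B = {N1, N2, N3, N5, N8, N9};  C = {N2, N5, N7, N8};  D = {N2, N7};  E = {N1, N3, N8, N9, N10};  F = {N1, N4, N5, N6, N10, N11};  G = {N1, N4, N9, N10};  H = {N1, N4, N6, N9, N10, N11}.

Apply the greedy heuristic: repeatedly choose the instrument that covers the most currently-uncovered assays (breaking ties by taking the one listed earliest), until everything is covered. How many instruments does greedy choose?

Greedy: pick B (covers 6 new) → pick F (covers 4 new) → pick C (covers 1 new). Total picks: 3.

3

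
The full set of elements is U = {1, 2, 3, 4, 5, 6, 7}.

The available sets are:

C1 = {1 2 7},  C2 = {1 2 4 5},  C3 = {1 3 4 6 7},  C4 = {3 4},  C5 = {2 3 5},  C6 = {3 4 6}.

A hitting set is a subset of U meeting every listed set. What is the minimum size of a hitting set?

2

H = {2, 3} meets every set (each contains at least one member of H), and |H| = 2.
The sets C1, C6 are pairwise disjoint, so any hitting set needs a separate element for each — at least 2. Hence 2 is optimal.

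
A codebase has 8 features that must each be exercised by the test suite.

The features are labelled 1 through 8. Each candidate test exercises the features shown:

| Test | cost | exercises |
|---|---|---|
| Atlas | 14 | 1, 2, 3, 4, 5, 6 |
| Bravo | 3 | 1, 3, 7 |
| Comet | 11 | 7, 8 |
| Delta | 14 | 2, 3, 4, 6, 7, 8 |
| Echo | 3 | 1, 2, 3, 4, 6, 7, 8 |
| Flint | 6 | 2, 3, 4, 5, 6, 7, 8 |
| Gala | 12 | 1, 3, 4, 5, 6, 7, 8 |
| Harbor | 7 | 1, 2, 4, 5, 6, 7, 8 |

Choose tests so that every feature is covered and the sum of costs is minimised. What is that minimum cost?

9

Bravo, Flint together cover every feature (Bravo ∪ Flint = {1, 2, 3, 4, 5, 6, 7, 8}); total cost 3 + 6 = 9.
No covering selection has total cost below 9.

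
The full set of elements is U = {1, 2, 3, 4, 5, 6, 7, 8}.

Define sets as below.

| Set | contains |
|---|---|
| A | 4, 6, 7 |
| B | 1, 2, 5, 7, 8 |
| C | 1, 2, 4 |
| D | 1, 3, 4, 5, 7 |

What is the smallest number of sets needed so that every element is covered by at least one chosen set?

Take {A, B, D}. Their union is {1, 2, 3, 4, 5, 6, 7, 8}, which is all 8 elements.
Only D contains 3, so D is forced; the remaining 3 elements need at least 2 more sets (each remaining set adds at most 2) — so at least 3 sets are needed, and 3 is optimal.

3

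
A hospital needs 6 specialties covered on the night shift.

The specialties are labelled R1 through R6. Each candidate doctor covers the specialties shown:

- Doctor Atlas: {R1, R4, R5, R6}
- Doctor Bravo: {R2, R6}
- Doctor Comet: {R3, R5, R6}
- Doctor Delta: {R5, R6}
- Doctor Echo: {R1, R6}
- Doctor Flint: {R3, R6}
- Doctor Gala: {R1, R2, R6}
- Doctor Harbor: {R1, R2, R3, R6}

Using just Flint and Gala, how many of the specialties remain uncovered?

2

Union of Flint, Gala = {R1, R2, R3, R6}.
Not covered: R4, R5 — 2 specialties.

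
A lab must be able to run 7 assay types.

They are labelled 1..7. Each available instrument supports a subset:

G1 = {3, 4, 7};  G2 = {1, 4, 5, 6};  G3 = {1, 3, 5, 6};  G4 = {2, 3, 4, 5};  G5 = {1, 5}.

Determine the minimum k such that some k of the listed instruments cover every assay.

3

G1 and G2 and G4 together: G1 ∪ G2 ∪ G4 = {1, 2, 3, 4, 5, 6, 7} — every assay is covered.
Only G4 contains 2, so G4 is forced; the remaining 3 assays need at least 2 more instruments (each remaining instrument adds at most 2) — so at least 3 instruments are needed, and 3 is optimal.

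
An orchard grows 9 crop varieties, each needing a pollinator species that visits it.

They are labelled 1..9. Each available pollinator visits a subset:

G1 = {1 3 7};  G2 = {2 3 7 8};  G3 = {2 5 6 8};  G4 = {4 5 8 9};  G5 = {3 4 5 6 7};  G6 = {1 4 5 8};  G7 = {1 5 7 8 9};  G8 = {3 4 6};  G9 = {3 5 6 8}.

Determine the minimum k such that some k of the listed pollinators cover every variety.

G2 and G7 and G8 together: G2 ∪ G7 ∪ G8 = {1, 2, 3, 4, 5, 6, 7, 8, 9} — every variety is covered.
No 2 of the 9 pollinators cover everything (all 36 combinations miss at least one variety), so 3 is optimal.

3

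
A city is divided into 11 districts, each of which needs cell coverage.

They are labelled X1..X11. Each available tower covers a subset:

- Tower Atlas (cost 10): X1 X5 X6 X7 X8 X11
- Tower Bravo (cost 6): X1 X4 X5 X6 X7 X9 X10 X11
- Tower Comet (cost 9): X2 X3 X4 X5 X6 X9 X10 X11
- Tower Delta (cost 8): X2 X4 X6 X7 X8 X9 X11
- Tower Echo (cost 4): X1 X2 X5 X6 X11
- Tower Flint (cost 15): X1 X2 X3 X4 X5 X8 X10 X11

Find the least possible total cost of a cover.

19

Atlas, Comet together cover every district (Atlas ∪ Comet = {X1, X2, X3, X4, X5, X6, X7, X8, X9, X10, X11}); total cost 10 + 9 = 19.
The greedy pick Bravo, Delta, Comet costs 23; no covering selection beats 19.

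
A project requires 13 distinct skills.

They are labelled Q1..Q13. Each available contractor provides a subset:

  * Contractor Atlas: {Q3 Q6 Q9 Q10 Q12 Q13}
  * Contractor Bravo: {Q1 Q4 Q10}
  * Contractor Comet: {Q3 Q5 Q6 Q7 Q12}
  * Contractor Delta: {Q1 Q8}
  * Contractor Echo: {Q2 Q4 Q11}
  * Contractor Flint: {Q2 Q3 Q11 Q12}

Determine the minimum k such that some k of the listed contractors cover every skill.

Take {Atlas, Comet, Delta, Echo}. Their union is {Q1, Q2, Q3, Q4, Q5, Q6, Q7, Q8, Q9, Q10, Q11, Q12, Q13}, which is all 13 skills.
Only Comet contains Q5, so Comet is forced; the remaining 8 skills need at least 3 more contractors (each remaining contractor adds at most 3) — so at least 4 contractors are needed, and 4 is optimal.

4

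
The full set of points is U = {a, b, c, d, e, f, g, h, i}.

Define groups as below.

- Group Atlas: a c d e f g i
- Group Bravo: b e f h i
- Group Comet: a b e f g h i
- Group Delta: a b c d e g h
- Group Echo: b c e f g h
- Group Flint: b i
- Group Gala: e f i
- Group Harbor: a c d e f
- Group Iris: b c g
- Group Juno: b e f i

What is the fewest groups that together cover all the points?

Atlas and Delta cover everything between them: the union {a, b, c, d, e, f, g, h, i} is all of U.
No single group has all 9 points (the largest, Atlas, has 7), so 2 is optimal.

2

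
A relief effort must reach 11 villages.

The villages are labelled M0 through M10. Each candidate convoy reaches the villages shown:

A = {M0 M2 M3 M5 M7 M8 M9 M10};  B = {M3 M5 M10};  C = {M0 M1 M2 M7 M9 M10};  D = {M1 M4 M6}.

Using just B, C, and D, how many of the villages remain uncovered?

Union of B, C, D = {M0, M1, M2, M3, M4, M5, M6, M7, M9, M10}.
Not covered: M8 — 1 village.

1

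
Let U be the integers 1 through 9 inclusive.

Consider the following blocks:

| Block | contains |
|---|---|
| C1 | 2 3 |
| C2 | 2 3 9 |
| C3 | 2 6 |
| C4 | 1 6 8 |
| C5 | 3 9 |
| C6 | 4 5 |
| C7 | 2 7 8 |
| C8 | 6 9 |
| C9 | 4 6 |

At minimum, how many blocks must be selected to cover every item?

4

Take {C2, C4, C6, C7}. Their union is {1, 2, 3, 4, 5, 6, 7, 8, 9}, which is all 9 items.
Only C6 contains 5, so C6 is forced; the remaining 7 items need at least 3 more blocks (each remaining block adds at most 3) — so at least 4 blocks are needed, and 4 is optimal.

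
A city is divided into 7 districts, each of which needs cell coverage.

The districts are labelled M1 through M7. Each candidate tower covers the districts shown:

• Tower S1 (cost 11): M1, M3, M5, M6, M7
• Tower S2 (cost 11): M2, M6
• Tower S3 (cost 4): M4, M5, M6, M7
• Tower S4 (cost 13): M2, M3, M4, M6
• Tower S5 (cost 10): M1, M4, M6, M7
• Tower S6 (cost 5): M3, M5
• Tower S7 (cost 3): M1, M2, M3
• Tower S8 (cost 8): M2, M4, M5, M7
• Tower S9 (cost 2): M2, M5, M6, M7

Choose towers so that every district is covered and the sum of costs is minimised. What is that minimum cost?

7

S3, S7 together cover every district (S3 ∪ S7 = {M1, M2, M3, M4, M5, M6, M7}); total cost 4 + 3 = 7.
The greedy pick S9, S7, S3 costs 9; no covering selection beats 7.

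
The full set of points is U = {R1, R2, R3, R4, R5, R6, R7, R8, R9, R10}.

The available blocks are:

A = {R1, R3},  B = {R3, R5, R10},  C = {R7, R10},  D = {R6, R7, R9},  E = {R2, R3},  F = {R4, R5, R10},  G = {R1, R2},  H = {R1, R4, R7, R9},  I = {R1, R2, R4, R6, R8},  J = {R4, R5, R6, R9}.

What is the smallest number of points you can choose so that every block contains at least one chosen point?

Take T = {R1, R3, R4, R7}. Each listed block contains at least one of these, so T is a hitting set of size 4.
No choice of 3 points meets every block, so 4 is the minimum.

4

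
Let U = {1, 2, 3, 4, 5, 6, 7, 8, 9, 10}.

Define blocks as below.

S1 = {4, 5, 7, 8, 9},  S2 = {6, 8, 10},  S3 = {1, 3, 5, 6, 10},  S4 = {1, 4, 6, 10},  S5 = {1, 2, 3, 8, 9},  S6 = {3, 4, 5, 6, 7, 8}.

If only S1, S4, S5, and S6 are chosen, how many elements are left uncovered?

0

Union of S1, S4, S5, S6 = {1, 2, 3, 4, 5, 6, 7, 8, 9, 10} — that's every element, so 0 are uncovered.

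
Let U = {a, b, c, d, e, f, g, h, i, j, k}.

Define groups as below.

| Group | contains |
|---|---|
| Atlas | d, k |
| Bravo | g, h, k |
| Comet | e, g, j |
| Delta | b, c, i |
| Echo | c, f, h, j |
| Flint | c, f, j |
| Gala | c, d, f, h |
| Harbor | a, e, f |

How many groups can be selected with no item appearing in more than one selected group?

Atlas, Delta, Harbor are pairwise disjoint (Atlas={d,k}; Delta={b,c,i}; Harbor={a,e,f}).
Every remaining group overlaps one of these, and no 4 of the listed groups are pairwise disjoint, so 3 is the maximum.

3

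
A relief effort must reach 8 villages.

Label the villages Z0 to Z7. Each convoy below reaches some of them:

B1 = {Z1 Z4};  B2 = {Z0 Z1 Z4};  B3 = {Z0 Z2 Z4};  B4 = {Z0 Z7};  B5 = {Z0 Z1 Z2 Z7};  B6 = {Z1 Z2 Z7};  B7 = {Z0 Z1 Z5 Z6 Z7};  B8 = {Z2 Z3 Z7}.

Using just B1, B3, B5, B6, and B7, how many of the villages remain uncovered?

Union of B1, B3, B5, B6, B7 = {Z0, Z1, Z2, Z4, Z5, Z6, Z7}.
Not covered: Z3 — 1 village.

1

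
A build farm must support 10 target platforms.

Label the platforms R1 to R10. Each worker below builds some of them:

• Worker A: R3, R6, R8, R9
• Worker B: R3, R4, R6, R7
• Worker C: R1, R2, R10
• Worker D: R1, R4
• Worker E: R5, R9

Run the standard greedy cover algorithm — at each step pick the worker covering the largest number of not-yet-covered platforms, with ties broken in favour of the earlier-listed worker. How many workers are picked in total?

Greedy: pick A (covers 4 new) → pick C (covers 3 new) → pick B (covers 2 new) → pick E (covers 1 new). Total picks: 4.

4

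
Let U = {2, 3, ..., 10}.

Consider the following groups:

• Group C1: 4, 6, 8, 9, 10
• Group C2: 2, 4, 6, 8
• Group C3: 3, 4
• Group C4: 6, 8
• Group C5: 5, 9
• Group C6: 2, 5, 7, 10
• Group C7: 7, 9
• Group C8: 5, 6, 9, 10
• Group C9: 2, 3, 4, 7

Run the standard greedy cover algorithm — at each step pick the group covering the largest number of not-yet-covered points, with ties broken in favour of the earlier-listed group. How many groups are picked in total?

Greedy: pick C1 (covers 5 new) → pick C6 (covers 3 new) → pick C3 (covers 1 new). Total picks: 3.

3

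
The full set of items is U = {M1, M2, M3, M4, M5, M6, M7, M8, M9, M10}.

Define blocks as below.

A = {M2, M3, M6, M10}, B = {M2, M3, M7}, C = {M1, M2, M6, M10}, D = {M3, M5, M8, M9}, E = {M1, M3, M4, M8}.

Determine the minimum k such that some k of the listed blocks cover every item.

4

B and C and D and E together: B ∪ C ∪ D ∪ E = {M1, M2, M3, M4, M5, M6, M7, M8, M9, M10} — every item is covered.
Only B contains M7, so B is forced; the remaining 7 items need at least 3 more blocks (each remaining block adds at most 3) — so at least 4 blocks are needed, and 4 is optimal.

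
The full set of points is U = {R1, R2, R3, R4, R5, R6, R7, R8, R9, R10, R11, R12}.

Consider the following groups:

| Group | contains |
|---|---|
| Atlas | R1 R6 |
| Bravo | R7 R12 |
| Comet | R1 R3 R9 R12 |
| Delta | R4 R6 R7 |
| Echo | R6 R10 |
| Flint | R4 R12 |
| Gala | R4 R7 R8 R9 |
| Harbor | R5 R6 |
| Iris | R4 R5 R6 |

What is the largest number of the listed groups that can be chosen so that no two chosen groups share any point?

Comet, Harbor are pairwise disjoint (Comet={R1,R3,R9,R12}; Harbor={R5,R6}).
Every remaining group overlaps one of these, and no 3 of the listed groups are pairwise disjoint, so 2 is the maximum.

2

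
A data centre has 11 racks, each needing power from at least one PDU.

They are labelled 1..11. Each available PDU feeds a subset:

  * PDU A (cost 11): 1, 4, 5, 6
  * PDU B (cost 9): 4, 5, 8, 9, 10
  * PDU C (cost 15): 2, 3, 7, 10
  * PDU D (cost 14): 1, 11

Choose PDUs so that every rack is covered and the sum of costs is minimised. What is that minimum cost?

49

A, B, C, D together cover every rack (A ∪ B ∪ C ∪ D = {1, 2, 3, 4, 5, 6, 7, 8, 9, 10, 11}); total cost 11 + 9 + 15 + 14 = 49.
No covering selection has total cost below 49.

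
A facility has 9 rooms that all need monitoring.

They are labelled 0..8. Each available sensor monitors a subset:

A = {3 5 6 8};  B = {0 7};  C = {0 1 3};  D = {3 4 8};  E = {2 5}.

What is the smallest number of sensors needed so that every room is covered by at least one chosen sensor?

5

Take {A, B, C, D, E}. Their union is {0, 1, 2, 3, 4, 5, 6, 7, 8}, which is all 9 rooms.
No 4 of the 5 sensors cover everything (all 5 combinations miss at least one room), so 5 is optimal.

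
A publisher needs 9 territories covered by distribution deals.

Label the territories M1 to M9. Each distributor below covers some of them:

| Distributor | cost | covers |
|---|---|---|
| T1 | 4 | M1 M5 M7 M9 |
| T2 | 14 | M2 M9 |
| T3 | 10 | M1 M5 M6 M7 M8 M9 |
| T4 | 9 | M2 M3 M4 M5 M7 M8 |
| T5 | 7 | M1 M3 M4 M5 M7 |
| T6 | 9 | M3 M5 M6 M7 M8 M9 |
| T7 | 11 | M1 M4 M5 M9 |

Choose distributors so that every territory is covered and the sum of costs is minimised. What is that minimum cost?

T3, T4 together cover every territory (T3 ∪ T4 = {M1, M2, M3, M4, M5, M6, M7, M8, M9}); total cost 10 + 9 = 19.
The greedy pick T1, T4, T6 costs 22; no covering selection beats 19.

19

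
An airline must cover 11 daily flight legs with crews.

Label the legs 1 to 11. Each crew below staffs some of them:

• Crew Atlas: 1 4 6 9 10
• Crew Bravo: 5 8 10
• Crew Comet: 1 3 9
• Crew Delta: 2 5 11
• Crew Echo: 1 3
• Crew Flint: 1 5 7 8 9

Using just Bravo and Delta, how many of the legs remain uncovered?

Union of Bravo, Delta = {2, 5, 8, 10, 11}.
Not covered: 1, 3, 4, 6, 7, 9 — 6 legs.

6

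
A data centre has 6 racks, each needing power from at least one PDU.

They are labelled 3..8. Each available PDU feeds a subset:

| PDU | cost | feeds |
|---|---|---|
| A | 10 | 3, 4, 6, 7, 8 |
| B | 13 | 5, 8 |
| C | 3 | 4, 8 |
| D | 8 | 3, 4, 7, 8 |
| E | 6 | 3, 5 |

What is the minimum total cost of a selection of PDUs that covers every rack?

16

A, E together cover every rack (A ∪ E = {3, 4, 5, 6, 7, 8}); total cost 10 + 6 = 16.
The greedy pick C, E, A costs 19; no covering selection beats 16.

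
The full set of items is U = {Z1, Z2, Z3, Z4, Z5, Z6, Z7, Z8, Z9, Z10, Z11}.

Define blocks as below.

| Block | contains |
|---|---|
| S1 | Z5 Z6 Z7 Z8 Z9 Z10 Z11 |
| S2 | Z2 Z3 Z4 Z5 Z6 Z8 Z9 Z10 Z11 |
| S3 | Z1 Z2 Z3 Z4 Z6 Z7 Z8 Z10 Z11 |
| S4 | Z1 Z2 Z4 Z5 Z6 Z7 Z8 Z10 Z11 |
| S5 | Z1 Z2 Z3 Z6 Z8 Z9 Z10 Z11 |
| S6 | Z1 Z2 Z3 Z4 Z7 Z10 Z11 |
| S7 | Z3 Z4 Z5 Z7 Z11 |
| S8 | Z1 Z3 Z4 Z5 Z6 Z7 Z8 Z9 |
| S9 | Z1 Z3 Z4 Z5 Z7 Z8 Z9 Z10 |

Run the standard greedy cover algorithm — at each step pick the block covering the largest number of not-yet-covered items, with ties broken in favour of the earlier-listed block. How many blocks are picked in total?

2

Greedy: pick S2 (covers 9 new) → pick S3 (covers 2 new). Total picks: 2.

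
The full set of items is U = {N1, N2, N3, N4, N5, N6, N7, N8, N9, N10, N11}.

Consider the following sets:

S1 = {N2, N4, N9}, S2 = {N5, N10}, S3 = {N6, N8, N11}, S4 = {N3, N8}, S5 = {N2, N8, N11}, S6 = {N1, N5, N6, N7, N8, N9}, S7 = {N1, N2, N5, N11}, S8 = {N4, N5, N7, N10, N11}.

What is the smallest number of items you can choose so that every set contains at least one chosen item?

3

Take H = {N5, N8, N9}. Each listed set contains at least one of these, so H is a hitting set of size 3.
The sets S1, S2, S3 are pairwise disjoint, so any hitting set needs a separate item for each — at least 3. Hence 3 is optimal.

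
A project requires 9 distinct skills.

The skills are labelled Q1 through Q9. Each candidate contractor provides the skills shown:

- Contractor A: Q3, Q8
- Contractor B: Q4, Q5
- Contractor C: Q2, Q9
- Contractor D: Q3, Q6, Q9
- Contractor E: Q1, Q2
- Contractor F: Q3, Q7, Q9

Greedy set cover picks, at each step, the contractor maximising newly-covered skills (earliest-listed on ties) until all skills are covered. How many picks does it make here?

5

Greedy: pick D (covers 3 new) → pick B (covers 2 new) → pick E (covers 2 new) → pick A (covers 1 new) → pick F (covers 1 new). Total picks: 5.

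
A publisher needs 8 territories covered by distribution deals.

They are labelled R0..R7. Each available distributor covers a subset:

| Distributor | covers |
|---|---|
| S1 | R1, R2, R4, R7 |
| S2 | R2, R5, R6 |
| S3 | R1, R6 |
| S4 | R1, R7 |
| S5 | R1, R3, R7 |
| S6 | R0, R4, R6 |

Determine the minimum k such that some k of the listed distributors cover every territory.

S2 and S5 and S6 together: S2 ∪ S5 ∪ S6 = {R0, R1, R2, R3, R4, R5, R6, R7} — every territory is covered.
Only S6 contains R0, so S6 is forced; the remaining 5 territories need at least 2 more distributors (each remaining distributor adds at most 3) — so at least 3 distributors are needed, and 3 is optimal.

3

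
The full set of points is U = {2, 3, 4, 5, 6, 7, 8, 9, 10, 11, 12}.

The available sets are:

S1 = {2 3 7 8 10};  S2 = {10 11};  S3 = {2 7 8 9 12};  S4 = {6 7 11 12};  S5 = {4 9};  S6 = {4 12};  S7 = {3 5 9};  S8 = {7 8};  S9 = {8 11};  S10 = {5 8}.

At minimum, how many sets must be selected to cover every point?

S1 and S4 and S5 and S10 together: S1 ∪ S4 ∪ S5 ∪ S10 = {2, 3, 4, 5, 6, 7, 8, 9, 10, 11, 12} — every point is covered.
No 3 of the 10 sets cover everything (all 120 combinations miss at least one point), so 4 is optimal.

4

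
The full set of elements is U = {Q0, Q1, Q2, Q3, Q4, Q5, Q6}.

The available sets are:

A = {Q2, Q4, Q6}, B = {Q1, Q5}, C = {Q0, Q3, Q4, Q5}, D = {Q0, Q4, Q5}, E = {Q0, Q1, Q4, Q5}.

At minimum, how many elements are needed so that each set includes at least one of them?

2

The 2 elements {Q4, Q5} hit every set.
The sets A, B are pairwise disjoint, so any hitting set needs a separate element for each — at least 2. Hence 2 is optimal.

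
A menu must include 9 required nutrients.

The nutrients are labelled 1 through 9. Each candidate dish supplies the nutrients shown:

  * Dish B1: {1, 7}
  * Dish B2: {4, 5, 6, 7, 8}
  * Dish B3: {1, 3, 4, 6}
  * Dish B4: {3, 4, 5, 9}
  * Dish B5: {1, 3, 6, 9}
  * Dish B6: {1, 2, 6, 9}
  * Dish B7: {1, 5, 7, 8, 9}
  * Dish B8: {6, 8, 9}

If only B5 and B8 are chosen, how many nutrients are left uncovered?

4

Union of B5, B8 = {1, 3, 6, 8, 9}.
Not covered: 2, 4, 5, 7 — 4 nutrients.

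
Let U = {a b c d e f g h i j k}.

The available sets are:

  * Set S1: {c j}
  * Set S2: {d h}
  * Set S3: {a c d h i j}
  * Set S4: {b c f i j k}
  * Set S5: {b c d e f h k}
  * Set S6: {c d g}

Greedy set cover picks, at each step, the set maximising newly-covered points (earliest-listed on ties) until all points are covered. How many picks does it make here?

Greedy: pick S5 (covers 7 new) → pick S3 (covers 3 new) → pick S6 (covers 1 new). Total picks: 3.

3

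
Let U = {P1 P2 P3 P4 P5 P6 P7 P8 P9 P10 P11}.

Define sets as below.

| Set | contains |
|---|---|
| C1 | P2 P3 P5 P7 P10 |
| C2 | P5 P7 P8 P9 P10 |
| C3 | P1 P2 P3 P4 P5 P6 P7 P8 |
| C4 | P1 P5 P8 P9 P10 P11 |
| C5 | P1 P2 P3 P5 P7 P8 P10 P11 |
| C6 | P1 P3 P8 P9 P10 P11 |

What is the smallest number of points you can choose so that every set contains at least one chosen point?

H = {P5, P11} meets every set (each contains at least one member of H), and |H| = 2.
No single point lies in every set, so at least 2 are needed and 2 is optimal.

2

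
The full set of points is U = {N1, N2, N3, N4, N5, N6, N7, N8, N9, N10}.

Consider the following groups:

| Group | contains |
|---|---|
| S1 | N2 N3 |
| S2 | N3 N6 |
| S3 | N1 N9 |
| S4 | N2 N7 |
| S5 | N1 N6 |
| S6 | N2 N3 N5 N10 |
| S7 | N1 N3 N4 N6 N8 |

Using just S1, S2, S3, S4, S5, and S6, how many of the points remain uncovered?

Union of S1, S2, S3, S4, S5, S6 = {N1, N2, N3, N5, N6, N7, N9, N10}.
Not covered: N4, N8 — 2 points.

2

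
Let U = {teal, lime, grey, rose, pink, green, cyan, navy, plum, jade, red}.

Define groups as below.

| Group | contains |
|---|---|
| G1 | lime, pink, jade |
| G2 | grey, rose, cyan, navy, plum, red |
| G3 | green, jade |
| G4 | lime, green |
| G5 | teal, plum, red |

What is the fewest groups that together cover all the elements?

G1, G2, G4, and G5 cover everything between them: the union {teal, lime, grey, rose, pink, green, cyan, navy, plum, jade, red} is all of U.
No 3 of the 5 groups cover everything (all 10 combinations miss at least one element), so 4 is optimal.

4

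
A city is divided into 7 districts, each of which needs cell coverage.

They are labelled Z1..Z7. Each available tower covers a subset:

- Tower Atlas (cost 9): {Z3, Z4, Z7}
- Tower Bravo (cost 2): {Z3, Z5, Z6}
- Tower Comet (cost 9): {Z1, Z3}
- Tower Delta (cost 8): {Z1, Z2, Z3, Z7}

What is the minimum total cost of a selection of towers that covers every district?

Atlas, Bravo, Delta together cover every district (Atlas ∪ Bravo ∪ Delta = {Z1, Z2, Z3, Z4, Z5, Z6, Z7}); total cost 9 + 2 + 8 = 19.
No covering selection has total cost below 19.

19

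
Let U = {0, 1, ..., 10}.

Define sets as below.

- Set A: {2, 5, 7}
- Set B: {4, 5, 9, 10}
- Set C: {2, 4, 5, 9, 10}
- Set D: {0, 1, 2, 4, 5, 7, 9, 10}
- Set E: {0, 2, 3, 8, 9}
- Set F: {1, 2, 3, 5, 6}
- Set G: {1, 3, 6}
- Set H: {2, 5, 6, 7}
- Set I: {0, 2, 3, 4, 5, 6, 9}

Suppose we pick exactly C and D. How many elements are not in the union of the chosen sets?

3

Union of C, D = {0, 1, 2, 4, 5, 7, 9, 10}.
Not covered: 3, 6, 8 — 3 elements.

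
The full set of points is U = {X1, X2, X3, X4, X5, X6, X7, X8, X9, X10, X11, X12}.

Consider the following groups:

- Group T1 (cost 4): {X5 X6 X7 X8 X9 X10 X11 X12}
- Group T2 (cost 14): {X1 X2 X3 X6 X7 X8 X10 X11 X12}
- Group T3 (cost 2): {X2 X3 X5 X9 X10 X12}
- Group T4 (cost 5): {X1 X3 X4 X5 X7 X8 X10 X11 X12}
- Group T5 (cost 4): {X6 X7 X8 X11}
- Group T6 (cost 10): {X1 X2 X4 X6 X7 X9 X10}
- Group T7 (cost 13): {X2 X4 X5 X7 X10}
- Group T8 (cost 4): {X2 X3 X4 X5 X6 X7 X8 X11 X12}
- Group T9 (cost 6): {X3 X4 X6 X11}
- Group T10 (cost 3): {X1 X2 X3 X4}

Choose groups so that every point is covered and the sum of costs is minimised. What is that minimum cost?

7

T1, T10 together cover every point (T1 ∪ T10 = {X1, X2, X3, X4, X5, X6, X7, X8, X9, X10, X11, X12}); total cost 4 + 3 = 7.
The greedy pick T3, T8, T10 costs 9; no covering selection beats 7.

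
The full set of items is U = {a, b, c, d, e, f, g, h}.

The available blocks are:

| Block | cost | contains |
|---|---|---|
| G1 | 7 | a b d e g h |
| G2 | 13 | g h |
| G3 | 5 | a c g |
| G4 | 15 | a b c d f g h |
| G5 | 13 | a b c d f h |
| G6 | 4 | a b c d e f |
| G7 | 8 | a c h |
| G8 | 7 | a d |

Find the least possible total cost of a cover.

11

G1, G6 together cover every item (G1 ∪ G6 = {a, b, c, d, e, f, g, h}); total cost 7 + 4 = 11.
No covering selection has total cost below 11.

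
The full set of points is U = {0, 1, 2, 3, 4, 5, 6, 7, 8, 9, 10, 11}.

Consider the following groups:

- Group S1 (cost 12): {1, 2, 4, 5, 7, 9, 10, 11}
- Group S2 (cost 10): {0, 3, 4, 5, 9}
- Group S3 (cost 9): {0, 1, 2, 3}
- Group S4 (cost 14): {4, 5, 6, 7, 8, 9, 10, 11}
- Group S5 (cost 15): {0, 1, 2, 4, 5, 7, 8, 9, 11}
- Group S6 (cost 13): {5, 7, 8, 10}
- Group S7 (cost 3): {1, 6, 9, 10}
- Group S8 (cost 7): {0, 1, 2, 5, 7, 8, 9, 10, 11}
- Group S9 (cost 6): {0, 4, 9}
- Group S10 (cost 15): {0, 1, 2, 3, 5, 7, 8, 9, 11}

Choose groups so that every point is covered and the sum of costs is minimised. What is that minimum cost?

20

S2, S7, S8 together cover every point (S2 ∪ S7 ∪ S8 = {0, 1, 2, 3, 4, 5, 6, 7, 8, 9, 10, 11}); total cost 10 + 3 + 7 = 20.
No covering selection has total cost below 20.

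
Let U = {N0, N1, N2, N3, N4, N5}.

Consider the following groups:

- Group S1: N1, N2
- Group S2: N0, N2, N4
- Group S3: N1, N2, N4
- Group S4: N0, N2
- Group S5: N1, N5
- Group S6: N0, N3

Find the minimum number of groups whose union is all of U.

S2 and S5 and S6 together: S2 ∪ S5 ∪ S6 = {N0, N1, N2, N3, N4, N5} — every item is covered.
Only S6 contains N3, so S6 is forced; the remaining 4 items need at least 2 more groups (each remaining group adds at most 3) — so at least 3 groups are needed, and 3 is optimal.

3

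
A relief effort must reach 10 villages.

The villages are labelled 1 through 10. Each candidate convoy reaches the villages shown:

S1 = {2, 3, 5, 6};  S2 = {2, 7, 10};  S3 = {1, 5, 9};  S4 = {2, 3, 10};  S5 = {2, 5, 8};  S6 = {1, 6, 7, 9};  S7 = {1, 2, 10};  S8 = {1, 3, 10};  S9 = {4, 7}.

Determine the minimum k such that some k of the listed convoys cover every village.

Take {S4, S5, S6, S9}. Their union is {1, 2, 3, 4, 5, 6, 7, 8, 9, 10}, which is all 10 villages.
No 3 of the 9 convoys cover everything (all 84 combinations miss at least one village), so 4 is optimal.

4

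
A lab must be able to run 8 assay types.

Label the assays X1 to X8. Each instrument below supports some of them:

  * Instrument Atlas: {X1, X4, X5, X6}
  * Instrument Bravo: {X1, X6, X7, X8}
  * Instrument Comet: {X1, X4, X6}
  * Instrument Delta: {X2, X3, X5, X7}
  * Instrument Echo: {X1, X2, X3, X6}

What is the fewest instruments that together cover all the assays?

Take {Atlas, Bravo, Delta}. Their union is {X1, X2, X3, X4, X5, X6, X7, X8}, which is all 8 assays.
Only Bravo contains X8, so Bravo is forced; the remaining 4 assays need at least 2 more instruments (each remaining instrument adds at most 3) — so at least 3 instruments are needed, and 3 is optimal.

3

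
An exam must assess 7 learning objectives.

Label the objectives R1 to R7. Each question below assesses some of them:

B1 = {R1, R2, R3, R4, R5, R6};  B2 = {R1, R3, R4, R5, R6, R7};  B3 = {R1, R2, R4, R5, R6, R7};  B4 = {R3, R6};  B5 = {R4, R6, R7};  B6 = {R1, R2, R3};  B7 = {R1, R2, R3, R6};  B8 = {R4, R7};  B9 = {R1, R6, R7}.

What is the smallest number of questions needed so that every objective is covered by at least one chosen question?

Take {B3, B7}. Their union is {R1, R2, R3, R4, R5, R6, R7}, which is all 7 objectives.
No single question has all 7 objectives (the largest, B1, has 6), so 2 is optimal.

2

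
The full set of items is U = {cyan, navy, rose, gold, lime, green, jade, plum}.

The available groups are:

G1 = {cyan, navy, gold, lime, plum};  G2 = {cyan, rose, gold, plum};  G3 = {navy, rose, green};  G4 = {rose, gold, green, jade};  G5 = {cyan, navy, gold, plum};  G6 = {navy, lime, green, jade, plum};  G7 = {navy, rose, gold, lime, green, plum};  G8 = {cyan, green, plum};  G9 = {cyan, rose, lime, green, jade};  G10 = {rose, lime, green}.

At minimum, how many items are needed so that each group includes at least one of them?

2

Take H = {gold, green}. Each listed group contains at least one of these, so H is a hitting set of size 2.
The groups G5, G10 are pairwise disjoint, so any hitting set needs a separate item for each — at least 2. Hence 2 is optimal.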